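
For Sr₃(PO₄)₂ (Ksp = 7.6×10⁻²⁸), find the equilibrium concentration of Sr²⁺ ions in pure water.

4.4×10⁻⁶ M

Sr₃(PO₄)₂(s) ⇌ 3 Sr²⁺(aq) + 2 PO₄³⁻(aq)
Let s be the molar solubility. Then [Sr²⁺] = 3s and [PO₄³⁻] = 2s.
Ksp = [Sr²⁺]^3[PO₄³⁻]^2 = (3s)^3 · (2s)^2 = 108s^5 = 7.6×10⁻²⁸
s = 1.5×10⁻⁶ mol/L
[Sr²⁺] = 3s = 4.4×10⁻⁶ mol/L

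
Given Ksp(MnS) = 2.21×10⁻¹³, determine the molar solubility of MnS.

4.70×10⁻⁷ M

MnS(s) ⇌ Mn²⁺(aq) + S²⁻(aq)
With molar solubility s: [Mn²⁺] = s, [S²⁻] = s.
Ksp = [Mn²⁺][S²⁻] = s · s = s^2
s^2 = 2.21×10⁻¹³
Taking the 2nd root, s = 4.70×10⁻⁷ mol/L.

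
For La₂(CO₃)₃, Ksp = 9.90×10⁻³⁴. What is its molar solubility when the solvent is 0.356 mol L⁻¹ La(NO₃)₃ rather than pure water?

6.61×10⁻¹² M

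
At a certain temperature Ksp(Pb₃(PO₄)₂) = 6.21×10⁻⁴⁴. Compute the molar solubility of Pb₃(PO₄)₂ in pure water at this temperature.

8.95×10⁻¹⁰ M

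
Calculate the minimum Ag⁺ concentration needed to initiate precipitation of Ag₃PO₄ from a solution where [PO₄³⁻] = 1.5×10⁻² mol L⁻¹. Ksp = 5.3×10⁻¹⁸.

The threshold for precipitation is Q = Ksp.
Ag₃PO₄(s) ⇌ 3 Ag⁺(aq) + PO₄³⁻(aq)
Ksp = [Ag⁺]^3[PO₄³⁻] = [Ag⁺]^3(1.5×10⁻²)
[Ag⁺]^3 = 5.3×10⁻¹⁸ / (1.5×10⁻²) = 3.5×10⁻¹⁶
[Ag⁺] = 7.1×10⁻⁶ mol L⁻¹

7.1×10⁻⁶ M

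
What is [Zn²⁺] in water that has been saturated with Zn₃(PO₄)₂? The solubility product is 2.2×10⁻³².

5.5×10⁻⁷ M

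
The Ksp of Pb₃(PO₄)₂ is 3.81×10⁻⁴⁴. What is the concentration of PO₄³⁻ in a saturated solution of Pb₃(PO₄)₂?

1.62×10⁻⁹ M

Pb₃(PO₄)₂(s) ⇌ 3 Pb²⁺(aq) + 2 PO₄³⁻(aq)
Call the molar solubility s, so that [Pb²⁺] = 3s and [PO₄³⁻] = 2s.
Ksp = [Pb²⁺]^3[PO₄³⁻]^2 = (3s)^3 · (2s)^2 = 108s^5 = 3.81×10⁻⁴⁴
s = 8.12×10⁻¹⁰ M
[PO₄³⁻] = 2s = 1.62×10⁻⁹ M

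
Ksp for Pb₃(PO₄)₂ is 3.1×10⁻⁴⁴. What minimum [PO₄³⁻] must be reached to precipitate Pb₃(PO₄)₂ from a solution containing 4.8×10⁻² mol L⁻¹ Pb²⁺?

1.7×10⁻²⁰ M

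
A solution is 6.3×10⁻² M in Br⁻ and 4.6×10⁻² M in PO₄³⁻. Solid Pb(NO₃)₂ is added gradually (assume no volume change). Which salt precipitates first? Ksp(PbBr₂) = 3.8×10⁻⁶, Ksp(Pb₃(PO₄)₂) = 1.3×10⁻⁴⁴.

Pb₃(PO₄)₂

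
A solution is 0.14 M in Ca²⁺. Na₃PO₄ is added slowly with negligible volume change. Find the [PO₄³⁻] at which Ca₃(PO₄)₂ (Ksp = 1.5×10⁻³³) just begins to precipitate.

Precipitation begins when Q = Ksp.
Ca₃(PO₄)₂(s) ⇌ 3 Ca²⁺(aq) + 2 PO₄³⁻(aq)
Ksp = [Ca²⁺]^3[PO₄³⁻]^2 = [PO₄³⁻]^2(0.14)^3
[PO₄³⁻]^2 = 1.5×10⁻³³ / (0.14)^3 = 5.5×10⁻³¹
[PO₄³⁻] = 7.4×10⁻¹⁶ M

7.4×10⁻¹⁶ M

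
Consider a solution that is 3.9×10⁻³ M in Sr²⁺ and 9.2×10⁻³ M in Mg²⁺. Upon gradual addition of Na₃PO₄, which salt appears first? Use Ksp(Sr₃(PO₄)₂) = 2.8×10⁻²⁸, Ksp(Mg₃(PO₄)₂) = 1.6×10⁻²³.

The threshold for precipitation is Q = Ksp.
For Sr₃(PO₄)₂: [PO₄³⁻] = (Ksp/[Sr²⁺]^3)^(1/2) = 6.9×10⁻¹¹ M
For Mg₃(PO₄)₂: [PO₄³⁻] = (Ksp/[Mg²⁺]^3)^(1/2) = 4.5×10⁻⁹ M
Since Sr₃(PO₄)₂ needs less PO₄³⁻ to reach saturation, it precipitates first.

Sr₃(PO₄)₂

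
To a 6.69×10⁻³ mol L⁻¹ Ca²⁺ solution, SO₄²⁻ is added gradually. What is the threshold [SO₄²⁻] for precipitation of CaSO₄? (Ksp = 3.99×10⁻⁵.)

A salt starts to precipitate once the ion product Q reaches its Ksp.
CaSO₄(s) ⇌ Ca²⁺(aq) + SO₄²⁻(aq)
Ksp = [Ca²⁺][SO₄²⁻] = [SO₄²⁻](6.69×10⁻³)
[SO₄²⁻] = 3.99×10⁻⁵ / (6.69×10⁻³) = 5.96×10⁻³
[SO₄²⁻] = 5.96×10⁻³ mol L⁻¹

5.96×10⁻³ M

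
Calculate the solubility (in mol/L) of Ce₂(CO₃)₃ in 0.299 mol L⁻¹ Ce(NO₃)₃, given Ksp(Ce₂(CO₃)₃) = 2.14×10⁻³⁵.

Ce₂(CO₃)₃(s) ⇌ 2 Ce³⁺(aq) + 3 CO₃²⁻(aq)
Let s be the solubility of Ce₂(CO₃)₃ here. The common ion gives [Ce³⁺] ≈ 0.299 mol L⁻¹, and [CO₃²⁻] = 3s.
Ksp = [Ce³⁺]^2[CO₃²⁻]^3 = (0.299)^2(3s)^3
(3s)^3 = 2.14×10⁻³⁵ / (0.299)^2 = 2.39×10⁻³⁴
s = 2.07×10⁻¹² mol L⁻¹

2.07×10⁻¹² M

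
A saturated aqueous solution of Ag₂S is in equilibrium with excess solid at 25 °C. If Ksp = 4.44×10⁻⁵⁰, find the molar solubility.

2.23×10⁻¹⁷ M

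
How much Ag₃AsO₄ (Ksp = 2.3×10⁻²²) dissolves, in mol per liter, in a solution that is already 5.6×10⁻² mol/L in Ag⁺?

1.3×10⁻¹⁸ M

Ag₃AsO₄(s) ⇌ 3 Ag⁺(aq) + AsO₄³⁻(aq)
With Ag⁺ already at 5.6×10⁻² mol/L and s small, take [Ag⁺] ≈ 5.6×10⁻² mol/L and [AsO₄³⁻] = s.
Ksp = [Ag⁺]^3[AsO₄³⁻] = (5.6×10⁻²)^3s
s = 2.3×10⁻²² / (5.6×10⁻²)^3 = 1.3×10⁻¹⁸
s = 1.3×10⁻¹⁸ mol/L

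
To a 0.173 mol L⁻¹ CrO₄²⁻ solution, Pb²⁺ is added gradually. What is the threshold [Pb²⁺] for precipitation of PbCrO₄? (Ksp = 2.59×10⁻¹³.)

The threshold for precipitation is Q = Ksp.
PbCrO₄(s) ⇌ Pb²⁺(aq) + CrO₄²⁻(aq)
Ksp = [Pb²⁺][CrO₄²⁻] = [Pb²⁺](0.173)
[Pb²⁺] = 2.59×10⁻¹³ / (0.173) = 1.50×10⁻¹²
[Pb²⁺] = 1.50×10⁻¹² mol L⁻¹

1.50×10⁻¹² M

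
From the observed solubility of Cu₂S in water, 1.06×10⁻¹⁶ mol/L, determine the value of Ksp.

Ksp = 4.76×10⁻⁴⁸

Cu₂S(s) ⇌ 2 Cu⁺(aq) + S²⁻(aq)
Let s be the molar solubility. Then [Cu⁺] = 2s and [S²⁻] = s.
Ksp = [Cu⁺]^2[S²⁻] = (2s)^2 · s = 4s^3
Ksp = 4 × (1.06×10⁻¹⁶)^3 = 4.76×10⁻⁴⁸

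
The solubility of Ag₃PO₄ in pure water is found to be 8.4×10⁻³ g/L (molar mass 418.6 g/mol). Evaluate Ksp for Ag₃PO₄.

Ksp = 4.4×10⁻¹⁸

Molar solubility s = (8.4×10⁻³ g/L) / (418.6 g/mol) = 2.007×10⁻⁵ mol/L
Ag₃PO₄(s) ⇌ 3 Ag⁺(aq) + PO₄³⁻(aq)
Call the molar solubility s, so that [Ag⁺] = 3s and [PO₄³⁻] = s.
Ksp = [Ag⁺]^3[PO₄³⁻] = (3s)^3 · s = 27s^4
Ksp = 27 × (2.007×10⁻⁵)^4 = 4.4×10⁻¹⁸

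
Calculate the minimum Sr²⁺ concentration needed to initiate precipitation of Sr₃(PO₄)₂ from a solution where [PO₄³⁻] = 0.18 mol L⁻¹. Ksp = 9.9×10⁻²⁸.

Precipitation begins when Q = Ksp.
Sr₃(PO₄)₂(s) ⇌ 3 Sr²⁺(aq) + 2 PO₄³⁻(aq)
Ksp = [Sr²⁺]^3[PO₄³⁻]^2 = [Sr²⁺]^3(0.18)^2
[Sr²⁺]^3 = 9.9×10⁻²⁸ / (0.18)^2 = 3.1×10⁻²⁶
[Sr²⁺] = 3.1×10⁻⁹ mol L⁻¹

3.1×10⁻⁹ M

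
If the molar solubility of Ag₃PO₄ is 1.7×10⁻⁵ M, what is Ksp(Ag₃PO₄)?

Ag₃PO₄(s) ⇌ 3 Ag⁺(aq) + PO₄³⁻(aq)
If s mol/L of Ag₃PO₄ dissolves, [Ag⁺] = 3s and [PO₄³⁻] = s.
Ksp = [Ag⁺]^3[PO₄³⁻] = (3s)^3 · s = 27s^4
Ksp = 27 × (1.7×10⁻⁵)^4 = 2.3×10⁻¹⁸

Ksp = 2.3×10⁻¹⁸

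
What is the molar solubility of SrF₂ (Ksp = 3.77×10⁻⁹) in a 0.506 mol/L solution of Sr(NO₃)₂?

4.32×10⁻⁵ M

SrF₂(s) ⇌ Sr²⁺(aq) + 2 F⁻(aq)
With Sr²⁺ already at 0.506 mol/L and s small, take [Sr²⁺] ≈ 0.506 mol/L and [F⁻] = 2s.
Ksp = [Sr²⁺][F⁻]^2 = (0.506)(2s)^2
(2s)^2 = 3.77×10⁻⁹ / (0.506) = 7.45×10⁻⁹
s = 4.32×10⁻⁵ mol/L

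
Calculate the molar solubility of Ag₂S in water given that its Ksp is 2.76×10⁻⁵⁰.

Ag₂S(s) ⇌ 2 Ag⁺(aq) + S²⁻(aq)
If s mol/L of Ag₂S dissolves, [Ag⁺] = 2s and [S²⁻] = s.
Ksp = [Ag⁺]^2[S²⁻] = (2s)^2 · s = 4s^3
4s^3 = 2.76×10⁻⁵⁰  ⇒  s^3 = 6.90×10⁻⁵¹
Taking the 3rd root, s = 1.90×10⁻¹⁷ mol L⁻¹.

1.90×10⁻¹⁷ M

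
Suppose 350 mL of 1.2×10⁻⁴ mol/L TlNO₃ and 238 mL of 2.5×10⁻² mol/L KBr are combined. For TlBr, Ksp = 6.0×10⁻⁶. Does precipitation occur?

The combined volume is 588 mL.
[Tl⁺] = (1.2×10⁻⁴)(350)/588 = 7.1×10⁻⁵ mol/L
[Br⁻] = (2.5×10⁻²)(238)/588 = 1.0×10⁻² mol/L
Q = [Tl⁺][Br⁻] = 7.2×10⁻⁷
Q < Ksp (7.2×10⁻⁷ vs 6.0×10⁻⁶); the solution remains unsaturated and no precipitate forms.

No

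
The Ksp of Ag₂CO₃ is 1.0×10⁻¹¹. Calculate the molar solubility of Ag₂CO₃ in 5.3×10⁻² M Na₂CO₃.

Ag₂CO₃(s) ⇌ 2 Ag⁺(aq) + CO₃²⁻(aq)
Let s be the solubility of Ag₂CO₃ here. The common ion gives [CO₃²⁻] ≈ 5.3×10⁻² M, and [Ag⁺] = 2s.
Ksp = [Ag⁺]^2[CO₃²⁻] = (2s)^2(5.3×10⁻²)
(2s)^2 = 1.0×10⁻¹¹ / (5.3×10⁻²) = 1.9×10⁻¹⁰
s = 6.9×10⁻⁶ M

6.9×10⁻⁶ M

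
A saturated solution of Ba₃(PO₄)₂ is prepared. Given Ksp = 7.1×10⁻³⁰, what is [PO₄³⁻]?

1.2×10⁻⁶ M

Ba₃(PO₄)₂(s) ⇌ 3 Ba²⁺(aq) + 2 PO₄³⁻(aq)
Let s be the molar solubility. Then [Ba²⁺] = 3s and [PO₄³⁻] = 2s.
Ksp = [Ba²⁺]^3[PO₄³⁻]^2 = (3s)^3 · (2s)^2 = 108s^5 = 7.1×10⁻³⁰
s = 5.8×10⁻⁷ M
[PO₄³⁻] = 2s = 1.2×10⁻⁶ M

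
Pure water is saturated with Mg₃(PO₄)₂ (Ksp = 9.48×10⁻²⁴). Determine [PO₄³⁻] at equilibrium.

Mg₃(PO₄)₂(s) ⇌ 3 Mg²⁺(aq) + 2 PO₄³⁻(aq)
If s mol/L of Mg₃(PO₄)₂ dissolves, [Mg²⁺] = 3s and [PO₄³⁻] = 2s.
Ksp = [Mg²⁺]^3[PO₄³⁻]^2 = (3s)^3 · (2s)^2 = 108s^5 = 9.48×10⁻²⁴
s = 9.74×10⁻⁶ mol/L
[PO₄³⁻] = 2s = 1.95×10⁻⁵ mol/L

1.95×10⁻⁵ M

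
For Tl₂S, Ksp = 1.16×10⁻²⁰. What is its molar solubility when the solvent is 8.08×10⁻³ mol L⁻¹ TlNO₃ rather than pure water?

Tl₂S(s) ⇌ 2 Tl⁺(aq) + S²⁻(aq)
Tl⁺ is already present at 8.08×10⁻³ mol L⁻¹. If s mol/L of Tl₂S dissolves, [S²⁻] = s while [Tl⁺] ≈ 8.08×10⁻³ mol L⁻¹.
Ksp = [Tl⁺]^2[S²⁻] = (8.08×10⁻³)^2s
s = 1.16×10⁻²⁰ / (8.08×10⁻³)^2 = 1.78×10⁻¹⁶
s = 1.78×10⁻¹⁶ mol L⁻¹

1.78×10⁻¹⁶ M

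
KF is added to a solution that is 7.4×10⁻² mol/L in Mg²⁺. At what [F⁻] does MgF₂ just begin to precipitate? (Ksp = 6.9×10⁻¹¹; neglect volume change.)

Each salt precipitates once Q = Ksp for that salt.
MgF₂(s) ⇌ Mg²⁺(aq) + 2 F⁻(aq)
Ksp = [Mg²⁺][F⁻]^2 = [F⁻]^2(7.4×10⁻²)
[F⁻]^2 = 6.9×10⁻¹¹ / (7.4×10⁻²) = 9.3×10⁻¹⁰
[F⁻] = 3.1×10⁻⁵ mol/L

3.1×10⁻⁵ M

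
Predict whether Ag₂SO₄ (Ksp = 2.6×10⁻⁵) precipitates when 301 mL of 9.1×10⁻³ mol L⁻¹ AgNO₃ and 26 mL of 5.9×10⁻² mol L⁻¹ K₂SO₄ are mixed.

After mixing, V = 301 mL + 26 mL = 327 mL.
[Ag⁺] = (9.1×10⁻³)(301)/327 = 8.4×10⁻³ mol L⁻¹
[SO₄²⁻] = (5.9×10⁻²)(26)/327 = 4.7×10⁻³ mol L⁻¹
Q = [Ag⁺]^2[SO₄²⁻] = 3.3×10⁻⁷
Since Q (3.3×10⁻⁷) is less than Ksp (2.6×10⁻⁵), no Ag₂SO₄ precipitates.

No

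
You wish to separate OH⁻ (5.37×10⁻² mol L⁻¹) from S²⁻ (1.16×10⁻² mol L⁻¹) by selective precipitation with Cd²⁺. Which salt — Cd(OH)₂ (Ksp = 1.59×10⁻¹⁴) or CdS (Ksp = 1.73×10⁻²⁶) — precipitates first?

Precipitation of each salt begins when its ion product equals Ksp.
For Cd(OH)₂: [Cd²⁺] = (Ksp/[OH⁻]^2) = 5.51×10⁻¹² mol L⁻¹
For CdS: [Cd²⁺] = (Ksp/[S²⁻]) = 1.49×10⁻²⁴ mol L⁻¹
The smaller threshold [Cd²⁺] is reached first, so CdS precipitates first.

CdS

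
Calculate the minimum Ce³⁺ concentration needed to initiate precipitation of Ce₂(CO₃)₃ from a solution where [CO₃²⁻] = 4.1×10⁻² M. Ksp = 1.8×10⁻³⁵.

5.1×10⁻¹⁶ M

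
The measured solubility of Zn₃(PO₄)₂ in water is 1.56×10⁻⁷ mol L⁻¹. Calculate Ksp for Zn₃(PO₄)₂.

Zn₃(PO₄)₂(s) ⇌ 3 Zn²⁺(aq) + 2 PO₄³⁻(aq)
For each mole of Zn₃(PO₄)₂ that dissolves per liter, [Zn²⁺] = 3s and [PO₄³⁻] = 2s; let s denote this solubility.
Ksp = [Zn²⁺]^3[PO₄³⁻]^2 = (3s)^3 · (2s)^2 = 108s^5
Ksp = 108 × (1.56×10⁻⁷)^5 = 9.98×10⁻³³

Ksp = 9.98×10⁻³³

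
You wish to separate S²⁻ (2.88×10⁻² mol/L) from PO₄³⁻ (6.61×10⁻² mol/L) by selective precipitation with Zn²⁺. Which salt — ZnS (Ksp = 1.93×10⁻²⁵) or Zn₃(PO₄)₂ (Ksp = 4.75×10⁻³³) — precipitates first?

Precipitation begins when Q = Ksp.
For ZnS: [Zn²⁺] = (Ksp/[S²⁻]) = 6.70×10⁻²⁴ mol/L
For Zn₃(PO₄)₂: [Zn²⁺] = (Ksp/[PO₄³⁻]^2)^(1/3) = 1.03×10⁻¹⁰ mol/L
ZnS requires the lower [Zn²⁺], so it precipitates first.

ZnS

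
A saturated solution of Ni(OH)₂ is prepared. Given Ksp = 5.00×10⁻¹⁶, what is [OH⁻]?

1.00×10⁻⁵ M

Ni(OH)₂(s) ⇌ Ni²⁺(aq) + 2 OH⁻(aq)
For each mole of Ni(OH)₂ that dissolves per liter, [Ni²⁺] = s and [OH⁻] = 2s; let s denote this solubility.
Ksp = [Ni²⁺][OH⁻]^2 = s · (2s)^2 = 4s^3 = 5.00×10⁻¹⁶
s = 5.00×10⁻⁶ M
[OH⁻] = 2s = 1.00×10⁻⁵ M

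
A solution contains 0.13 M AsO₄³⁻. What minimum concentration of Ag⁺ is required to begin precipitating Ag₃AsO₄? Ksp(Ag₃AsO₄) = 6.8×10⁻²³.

Each salt precipitates once Q = Ksp for that salt.
Ag₃AsO₄(s) ⇌ 3 Ag⁺(aq) + AsO₄³⁻(aq)
Ksp = [Ag⁺]^3[AsO₄³⁻] = [Ag⁺]^3(0.13)
[Ag⁺]^3 = 6.8×10⁻²³ / (0.13) = 5.2×10⁻²²
[Ag⁺] = 8.1×10⁻⁸ M

8.1×10⁻⁸ M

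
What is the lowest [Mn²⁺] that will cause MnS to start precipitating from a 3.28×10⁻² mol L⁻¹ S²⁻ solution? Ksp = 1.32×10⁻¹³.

4.02×10⁻¹² M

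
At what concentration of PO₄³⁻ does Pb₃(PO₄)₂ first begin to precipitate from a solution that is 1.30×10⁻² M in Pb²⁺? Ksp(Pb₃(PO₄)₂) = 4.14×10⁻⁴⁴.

Precipitation begins when Q = Ksp.
Pb₃(PO₄)₂(s) ⇌ 3 Pb²⁺(aq) + 2 PO₄³⁻(aq)
Ksp = [Pb²⁺]^3[PO₄³⁻]^2 = [PO₄³⁻]^2(1.30×10⁻²)^3
[PO₄³⁻]^2 = 4.14×10⁻⁴⁴ / (1.30×10⁻²)^3 = 1.88×10⁻³⁸
[PO₄³⁻] = 1.37×10⁻¹⁹ M

1.37×10⁻¹⁹ M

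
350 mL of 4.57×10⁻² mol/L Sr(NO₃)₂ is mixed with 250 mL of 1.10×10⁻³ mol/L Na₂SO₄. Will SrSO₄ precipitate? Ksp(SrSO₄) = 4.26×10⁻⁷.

Total volume after mixing = 350 + 250 = 600 mL.
[Sr²⁺] = (4.57×10⁻²)(350)/600 = 2.67×10⁻² mol/L
[SO₄²⁻] = (1.10×10⁻³)(250)/600 = 4.58×10⁻⁴ mol/L
Q = [Sr²⁺][SO₄²⁻] = 1.22×10⁻⁵
Since Q (1.22×10⁻⁵) exceeds Ksp (4.26×10⁻⁷), SrSO₄ will precipitate.

Yes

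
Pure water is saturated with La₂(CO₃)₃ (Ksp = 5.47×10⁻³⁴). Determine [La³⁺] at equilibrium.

La₂(CO₃)₃(s) ⇌ 2 La³⁺(aq) + 3 CO₃²⁻(aq)
Call the molar solubility s, so that [La³⁺] = 2s and [CO₃²⁻] = 3s.
Ksp = [La³⁺]^2[CO₃²⁻]^3 = (2s)^2 · (3s)^3 = 108s^5 = 5.47×10⁻³⁴
s = 8.73×10⁻⁸ mol L⁻¹
[La³⁺] = 2s = 1.75×10⁻⁷ mol L⁻¹

1.75×10⁻⁷ M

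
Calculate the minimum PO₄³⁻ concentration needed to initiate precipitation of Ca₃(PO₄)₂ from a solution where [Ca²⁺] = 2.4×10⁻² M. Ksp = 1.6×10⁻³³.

1.1×10⁻¹⁴ M

Precipitation of each salt begins when its ion product equals Ksp.
Ca₃(PO₄)₂(s) ⇌ 3 Ca²⁺(aq) + 2 PO₄³⁻(aq)
Ksp = [Ca²⁺]^3[PO₄³⁻]^2 = [PO₄³⁻]^2(2.4×10⁻²)^3
[PO₄³⁻]^2 = 1.6×10⁻³³ / (2.4×10⁻²)^3 = 1.2×10⁻²⁸
[PO₄³⁻] = 1.1×10⁻¹⁴ M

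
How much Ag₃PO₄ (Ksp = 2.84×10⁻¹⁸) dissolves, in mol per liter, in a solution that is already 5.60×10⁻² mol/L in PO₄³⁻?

1.23×10⁻⁶ M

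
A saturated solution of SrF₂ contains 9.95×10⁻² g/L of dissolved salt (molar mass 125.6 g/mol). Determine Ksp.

Molar solubility s = (9.95×10⁻² g/L) / (125.6 g/mol) = 7.9220×10⁻⁴ mol/L
SrF₂(s) ⇌ Sr²⁺(aq) + 2 F⁻(aq)
Call the molar solubility s, so that [Sr²⁺] = s and [F⁻] = 2s.
Ksp = [Sr²⁺][F⁻]^2 = s · (2s)^2 = 4s^3
Ksp = 4 × (7.9220×10⁻⁴)^3 = 1.99×10⁻⁹

Ksp = 1.99×10⁻⁹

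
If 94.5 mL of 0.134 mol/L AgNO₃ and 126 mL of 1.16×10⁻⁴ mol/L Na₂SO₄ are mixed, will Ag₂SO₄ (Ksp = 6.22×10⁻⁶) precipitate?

No

After mixing, V = 94.5 mL + 126 mL = 220.5 mL.
[Ag⁺] = (0.134)(94.5)/220.5 = 5.74×10⁻² mol/L
[SO₄²⁻] = (1.16×10⁻⁴)(126)/220.5 = 6.63×10⁻⁵ mol/L
Q = [Ag⁺]^2[SO₄²⁻] = 2.19×10⁻⁷
Q = 2.19×10⁻⁷ < Ksp = 6.22×10⁻⁶, so the solution is unsaturated and no precipitate forms.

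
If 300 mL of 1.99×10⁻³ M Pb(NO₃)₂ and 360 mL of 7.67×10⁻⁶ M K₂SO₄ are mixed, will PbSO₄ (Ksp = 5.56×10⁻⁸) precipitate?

The combined volume is 660 mL.
[Pb²⁺] = (1.99×10⁻³)(300)/660 = 9.05×10⁻⁴ M
[SO₄²⁻] = (7.67×10⁻⁶)(360)/660 = 4.18×10⁻⁶ M
Q = [Pb²⁺][SO₄²⁻] = 3.78×10⁻⁹
Since Q (3.78×10⁻⁹) is less than Ksp (5.56×10⁻⁸), no PbSO₄ precipitates.

No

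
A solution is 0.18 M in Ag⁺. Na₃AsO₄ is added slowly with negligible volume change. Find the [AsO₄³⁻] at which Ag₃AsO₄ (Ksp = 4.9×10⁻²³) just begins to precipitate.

A salt starts to precipitate once the ion product Q reaches its Ksp.
Ag₃AsO₄(s) ⇌ 3 Ag⁺(aq) + AsO₄³⁻(aq)
Ksp = [Ag⁺]^3[AsO₄³⁻] = [AsO₄³⁻](0.18)^3
[AsO₄³⁻] = 4.9×10⁻²³ / (0.18)^3 = 8.4×10⁻²¹
[AsO₄³⁻] = 8.4×10⁻²¹ M

8.4×10⁻²¹ M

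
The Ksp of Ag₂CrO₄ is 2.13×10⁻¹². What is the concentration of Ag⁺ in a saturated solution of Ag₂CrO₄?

1.62×10⁻⁴ M

Ag₂CrO₄(s) ⇌ 2 Ag⁺(aq) + CrO₄²⁻(aq)
For each mole of Ag₂CrO₄ that dissolves per liter, [Ag⁺] = 2s and [CrO₄²⁻] = s; let s denote this solubility.
Ksp = [Ag⁺]^2[CrO₄²⁻] = (2s)^2 · s = 4s^3 = 2.13×10⁻¹²
s = 8.11×10⁻⁵ mol/L
[Ag⁺] = 2s = 1.62×10⁻⁴ mol/L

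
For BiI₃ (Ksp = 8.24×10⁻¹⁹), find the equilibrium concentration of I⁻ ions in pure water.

3.97×10⁻⁵ M

BiI₃(s) ⇌ Bi³⁺(aq) + 3 I⁻(aq)
With molar solubility s: [Bi³⁺] = s, [I⁻] = 3s.
Ksp = [Bi³⁺][I⁻]^3 = s · (3s)^3 = 27s^4 = 8.24×10⁻¹⁹
s = 1.32×10⁻⁵ mol/L
[I⁻] = 3s = 3.97×10⁻⁵ mol/L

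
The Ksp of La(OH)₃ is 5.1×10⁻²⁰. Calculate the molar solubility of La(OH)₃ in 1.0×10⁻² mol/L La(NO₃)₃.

5.7×10⁻⁷ M

La(OH)₃(s) ⇌ La³⁺(aq) + 3 OH⁻(aq)
Let s be the solubility of La(OH)₃ here. The common ion gives [La³⁺] ≈ 1.0×10⁻² mol/L, and [OH⁻] = 3s.
Ksp = [La³⁺][OH⁻]^3 = (1.0×10⁻²)(3s)^3
(3s)^3 = 5.1×10⁻²⁰ / (1.0×10⁻²) = 5.1×10⁻¹⁸
s = 5.7×10⁻⁷ mol/L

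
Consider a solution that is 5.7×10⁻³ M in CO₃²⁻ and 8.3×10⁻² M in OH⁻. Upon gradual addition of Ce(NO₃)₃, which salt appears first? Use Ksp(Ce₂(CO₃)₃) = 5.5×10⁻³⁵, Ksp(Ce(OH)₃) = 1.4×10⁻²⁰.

Ce(OH)₃

Precipitation of each salt begins when its ion product equals Ksp.
For Ce₂(CO₃)₃: [Ce³⁺] = (Ksp/[CO₃²⁻]^3)^(1/2) = 1.7×10⁻¹⁴ M
For Ce(OH)₃: [Ce³⁺] = (Ksp/[OH⁻]^3) = 2.4×10⁻¹⁷ M
Since Ce(OH)₃ needs less Ce³⁺ to reach saturation, it precipitates first.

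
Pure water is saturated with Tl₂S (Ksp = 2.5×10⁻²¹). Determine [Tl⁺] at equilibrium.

Tl₂S(s) ⇌ 2 Tl⁺(aq) + S²⁻(aq)
Let s be the molar solubility. Then [Tl⁺] = 2s and [S²⁻] = s.
Ksp = [Tl⁺]^2[S²⁻] = (2s)^2 · s = 4s^3 = 2.5×10⁻²¹
s = 8.5×10⁻⁸ mol L⁻¹
[Tl⁺] = 2s = 1.7×10⁻⁷ mol L⁻¹

1.7×10⁻⁷ M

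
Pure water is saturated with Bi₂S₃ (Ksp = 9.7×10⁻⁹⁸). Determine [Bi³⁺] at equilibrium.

Bi₂S₃(s) ⇌ 2 Bi³⁺(aq) + 3 S²⁻(aq)
Call the molar solubility s, so that [Bi³⁺] = 2s and [S²⁻] = 3s.
Ksp = [Bi³⁺]^2[S²⁻]^3 = (2s)^2 · (3s)^3 = 108s^5 = 9.7×10⁻⁹⁸
s = 1.6×10⁻²⁰ M
[Bi³⁺] = 2s = 3.1×10⁻²⁰ M

3.1×10⁻²⁰ M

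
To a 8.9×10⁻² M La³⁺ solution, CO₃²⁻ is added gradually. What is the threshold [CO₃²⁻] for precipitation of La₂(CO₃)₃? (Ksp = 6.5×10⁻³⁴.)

Precipitation of each salt begins when its ion product equals Ksp.
La₂(CO₃)₃(s) ⇌ 2 La³⁺(aq) + 3 CO₃²⁻(aq)
Ksp = [La³⁺]^2[CO₃²⁻]^3 = [CO₃²⁻]^3(8.9×10⁻²)^2
[CO₃²⁻]^3 = 6.5×10⁻³⁴ / (8.9×10⁻²)^2 = 8.2×10⁻³²
[CO₃²⁻] = 4.3×10⁻¹¹ M

4.3×10⁻¹¹ M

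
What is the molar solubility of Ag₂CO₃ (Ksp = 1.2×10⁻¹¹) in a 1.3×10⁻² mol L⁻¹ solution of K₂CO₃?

1.5×10⁻⁵ M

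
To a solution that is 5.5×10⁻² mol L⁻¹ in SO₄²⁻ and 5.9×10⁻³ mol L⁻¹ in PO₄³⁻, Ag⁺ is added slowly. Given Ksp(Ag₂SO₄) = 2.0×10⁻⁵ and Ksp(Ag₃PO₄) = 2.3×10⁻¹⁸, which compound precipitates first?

Precipitation of each salt begins when its ion product equals Ksp.
For Ag₂SO₄: [Ag⁺] = (Ksp/[SO₄²⁻])^(1/2) = 1.9×10⁻² mol L⁻¹
For Ag₃PO₄: [Ag⁺] = (Ksp/[PO₄³⁻])^(1/3) = 7.3×10⁻⁶ mol L⁻¹
Ag₃PO₄ requires the lower [Ag⁺], so it precipitates first.

Ag₃PO₄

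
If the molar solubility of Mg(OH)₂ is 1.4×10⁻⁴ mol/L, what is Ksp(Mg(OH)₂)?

Ksp = 1.1×10⁻¹¹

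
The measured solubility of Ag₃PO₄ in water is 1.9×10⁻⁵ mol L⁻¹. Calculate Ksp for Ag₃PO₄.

Ag₃PO₄(s) ⇌ 3 Ag⁺(aq) + PO₄³⁻(aq)
Call the molar solubility s, so that [Ag⁺] = 3s and [PO₄³⁻] = s.
Ksp = [Ag⁺]^3[PO₄³⁻] = (3s)^3 · s = 27s^4
Ksp = 27 × (1.9×10⁻⁵)^4 = 3.5×10⁻¹⁸

Ksp = 3.5×10⁻¹⁸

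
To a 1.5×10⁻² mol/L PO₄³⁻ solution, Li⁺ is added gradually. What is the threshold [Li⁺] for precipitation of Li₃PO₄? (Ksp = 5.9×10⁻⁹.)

Each salt precipitates once Q = Ksp for that salt.
Li₃PO₄(s) ⇌ 3 Li⁺(aq) + PO₄³⁻(aq)
Ksp = [Li⁺]^3[PO₄³⁻] = [Li⁺]^3(1.5×10⁻²)
[Li⁺]^3 = 5.9×10⁻⁹ / (1.5×10⁻²) = 3.9×10⁻⁷
[Li⁺] = 7.3×10⁻³ mol/L

7.3×10⁻³ M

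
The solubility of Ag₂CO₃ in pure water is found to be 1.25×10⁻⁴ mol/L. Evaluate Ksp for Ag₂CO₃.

Ksp = 7.81×10⁻¹²

Ag₂CO₃(s) ⇌ 2 Ag⁺(aq) + CO₃²⁻(aq)
Let s be the molar solubility. Then [Ag⁺] = 2s and [CO₃²⁻] = s.
Ksp = [Ag⁺]^2[CO₃²⁻] = (2s)^2 · s = 4s^3
Ksp = 4 × (1.25×10⁻⁴)^3 = 7.81×10⁻¹²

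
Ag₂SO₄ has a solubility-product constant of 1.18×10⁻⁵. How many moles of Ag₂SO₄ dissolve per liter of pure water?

1.43×10⁻² M

Ag₂SO₄(s) ⇌ 2 Ag⁺(aq) + SO₄²⁻(aq)
With molar solubility s: [Ag⁺] = 2s, [SO₄²⁻] = s.
Ksp = [Ag⁺]^2[SO₄²⁻] = (2s)^2 · s = 4s^3
4s^3 = 1.18×10⁻⁵  ⇒  s^3 = 2.95×10⁻⁶
Taking the 3rd root, s = 1.43×10⁻² mol/L.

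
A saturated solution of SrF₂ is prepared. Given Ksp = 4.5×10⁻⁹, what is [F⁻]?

SrF₂(s) ⇌ Sr²⁺(aq) + 2 F⁻(aq)
With molar solubility s: [Sr²⁺] = s, [F⁻] = 2s.
Ksp = [Sr²⁺][F⁻]^2 = s · (2s)^2 = 4s^3 = 4.5×10⁻⁹
s = 1.0×10⁻³ mol L⁻¹
[F⁻] = 2s = 2.1×10⁻³ mol L⁻¹

2.1×10⁻³ M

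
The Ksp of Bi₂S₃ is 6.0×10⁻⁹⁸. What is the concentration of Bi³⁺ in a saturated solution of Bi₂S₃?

Bi₂S₃(s) ⇌ 2 Bi³⁺(aq) + 3 S²⁻(aq)
Call the molar solubility s, so that [Bi³⁺] = 2s and [S²⁻] = 3s.
Ksp = [Bi³⁺]^2[S²⁻]^3 = (2s)^2 · (3s)^3 = 108s^5 = 6.0×10⁻⁹⁸
s = 1.4×10⁻²⁰ M
[Bi³⁺] = 2s = 2.8×10⁻²⁰ M

2.8×10⁻²⁰ M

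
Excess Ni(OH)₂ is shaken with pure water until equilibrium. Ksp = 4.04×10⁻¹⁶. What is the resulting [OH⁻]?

Ni(OH)₂(s) ⇌ Ni²⁺(aq) + 2 OH⁻(aq)
Call the molar solubility s, so that [Ni²⁺] = s and [OH⁻] = 2s.
Ksp = [Ni²⁺][OH⁻]^2 = s · (2s)^2 = 4s^3 = 4.04×10⁻¹⁶
s = 4.66×10⁻⁶ M
[OH⁻] = 2s = 9.31×10⁻⁶ M

9.31×10⁻⁶ M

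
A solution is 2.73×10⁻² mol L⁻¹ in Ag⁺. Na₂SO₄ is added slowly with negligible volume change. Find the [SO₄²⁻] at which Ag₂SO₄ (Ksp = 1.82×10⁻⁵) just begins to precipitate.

Precipitation begins when Q = Ksp.
Ag₂SO₄(s) ⇌ 2 Ag⁺(aq) + SO₄²⁻(aq)
Ksp = [Ag⁺]^2[SO₄²⁻] = [SO₄²⁻](2.73×10⁻²)^2
[SO₄²⁻] = 1.82×10⁻⁵ / (2.73×10⁻²)^2 = 2.44×10⁻²
[SO₄²⁻] = 2.44×10⁻² mol L⁻¹

2.44×10⁻² M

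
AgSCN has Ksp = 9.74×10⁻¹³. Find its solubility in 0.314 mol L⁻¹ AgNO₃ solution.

AgSCN(s) ⇌ Ag⁺(aq) + SCN⁻(aq)
Let s be the solubility of AgSCN here. The common ion gives [Ag⁺] ≈ 0.314 mol L⁻¹, and [SCN⁻] = s.
Ksp = [Ag⁺][SCN⁻] = (0.314)s
s = 9.74×10⁻¹³ / (0.314) = 3.10×10⁻¹²
s = 3.10×10⁻¹² mol L⁻¹

3.10×10⁻¹² M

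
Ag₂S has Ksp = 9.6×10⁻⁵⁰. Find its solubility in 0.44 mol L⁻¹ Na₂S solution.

2.3×10⁻²⁵ M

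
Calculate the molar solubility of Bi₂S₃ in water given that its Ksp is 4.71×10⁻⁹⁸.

Bi₂S₃(s) ⇌ 2 Bi³⁺(aq) + 3 S²⁻(aq)
With molar solubility s: [Bi³⁺] = 2s, [S²⁻] = 3s.
Ksp = [Bi³⁺]^2[S²⁻]^3 = (2s)^2 · (3s)^3 = 108s^5
108s^5 = 4.71×10⁻⁹⁸  ⇒  s^5 = 4.36×10⁻¹⁰⁰
s = (4.36×10⁻¹⁰⁰)^(1/5) = 1.34×10⁻²⁰ M

1.34×10⁻²⁰ M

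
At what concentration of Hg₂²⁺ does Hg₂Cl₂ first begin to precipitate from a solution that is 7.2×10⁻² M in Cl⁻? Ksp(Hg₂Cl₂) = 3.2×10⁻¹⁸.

A salt starts to precipitate once the ion product Q reaches its Ksp.
Hg₂Cl₂(s) ⇌ Hg₂²⁺(aq) + 2 Cl⁻(aq)
Ksp = [Hg₂²⁺][Cl⁻]^2 = [Hg₂²⁺](7.2×10⁻²)^2
[Hg₂²⁺] = 3.2×10⁻¹⁸ / (7.2×10⁻²)^2 = 6.2×10⁻¹⁶
[Hg₂²⁺] = 6.2×10⁻¹⁶ M

6.2×10⁻¹⁶ M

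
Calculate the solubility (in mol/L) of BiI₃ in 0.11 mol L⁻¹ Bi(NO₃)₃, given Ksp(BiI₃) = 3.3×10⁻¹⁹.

4.8×10⁻⁷ M

BiI₃(s) ⇌ Bi³⁺(aq) + 3 I⁻(aq)
With Bi³⁺ already at 0.11 mol L⁻¹ and s small, take [Bi³⁺] ≈ 0.11 mol L⁻¹ and [I⁻] = 3s.
Ksp = [Bi³⁺][I⁻]^3 = (0.11)(3s)^3
(3s)^3 = 3.3×10⁻¹⁹ / (0.11) = 3.0×10⁻¹⁸
s = 4.8×10⁻⁷ mol L⁻¹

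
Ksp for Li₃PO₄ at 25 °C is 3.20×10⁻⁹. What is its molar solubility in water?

3.30×10⁻³ M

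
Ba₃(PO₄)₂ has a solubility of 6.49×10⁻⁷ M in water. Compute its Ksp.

Ba₃(PO₄)₂(s) ⇌ 3 Ba²⁺(aq) + 2 PO₄³⁻(aq)
If s mol/L of Ba₃(PO₄)₂ dissolves, [Ba²⁺] = 3s and [PO₄³⁻] = 2s.
Ksp = [Ba²⁺]^3[PO₄³⁻]^2 = (3s)^3 · (2s)^2 = 108s^5
Ksp = 108 × (6.49×10⁻⁷)^5 = 1.24×10⁻²⁹

Ksp = 1.24×10⁻²⁹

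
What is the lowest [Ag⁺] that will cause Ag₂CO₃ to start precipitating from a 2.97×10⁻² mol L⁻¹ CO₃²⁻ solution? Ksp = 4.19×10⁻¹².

1.19×10⁻⁵ M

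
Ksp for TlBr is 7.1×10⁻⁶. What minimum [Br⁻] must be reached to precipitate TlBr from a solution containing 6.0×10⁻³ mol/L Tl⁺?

1.2×10⁻³ M

Each salt precipitates once Q = Ksp for that salt.
TlBr(s) ⇌ Tl⁺(aq) + Br⁻(aq)
Ksp = [Tl⁺][Br⁻] = [Br⁻](6.0×10⁻³)
[Br⁻] = 7.1×10⁻⁶ / (6.0×10⁻³) = 1.2×10⁻³
[Br⁻] = 1.2×10⁻³ mol/L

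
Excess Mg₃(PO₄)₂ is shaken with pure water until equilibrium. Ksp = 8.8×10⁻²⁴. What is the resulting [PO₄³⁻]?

1.9×10⁻⁵ M

Mg₃(PO₄)₂(s) ⇌ 3 Mg²⁺(aq) + 2 PO₄³⁻(aq)
Call the molar solubility s, so that [Mg²⁺] = 3s and [PO₄³⁻] = 2s.
Ksp = [Mg²⁺]^3[PO₄³⁻]^2 = (3s)^3 · (2s)^2 = 108s^5 = 8.8×10⁻²⁴
s = 9.6×10⁻⁶ mol/L
[PO₄³⁻] = 2s = 1.9×10⁻⁵ mol/L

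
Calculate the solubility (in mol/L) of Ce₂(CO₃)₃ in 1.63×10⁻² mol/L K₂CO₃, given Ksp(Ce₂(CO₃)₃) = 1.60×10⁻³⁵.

9.61×10⁻¹⁶ M

Ce₂(CO₃)₃(s) ⇌ 2 Ce³⁺(aq) + 3 CO₃²⁻(aq)
CO₃²⁻ is already present at 1.63×10⁻² mol/L. If s mol/L of Ce₂(CO₃)₃ dissolves, [Ce³⁺] = 2s while [CO₃²⁻] ≈ 1.63×10⁻² mol/L.
Ksp = [Ce³⁺]^2[CO₃²⁻]^3 = (2s)^2(1.63×10⁻²)^3
(2s)^2 = 1.60×10⁻³⁵ / (1.63×10⁻²)^3 = 3.69×10⁻³⁰
s = 9.61×10⁻¹⁶ mol/L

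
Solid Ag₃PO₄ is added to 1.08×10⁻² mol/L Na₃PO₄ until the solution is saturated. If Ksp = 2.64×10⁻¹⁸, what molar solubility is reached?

Ag₃PO₄(s) ⇌ 3 Ag⁺(aq) + PO₄³⁻(aq)
The solution already contains PO₄³⁻ at 1.08×10⁻² mol/L. Let s be the molar solubility of Ag₃PO₄.
[PO₄³⁻] ≈ 1.08×10⁻² mol/L (common ion dominates); [Ag⁺] = 3s.
Ksp = [Ag⁺]^3[PO₄³⁻] = (3s)^3(1.08×10⁻²)
(3s)^3 = 2.64×10⁻¹⁸ / (1.08×10⁻²) = 2.44×10⁻¹⁶
s = 2.08×10⁻⁶ mol/L

2.08×10⁻⁶ M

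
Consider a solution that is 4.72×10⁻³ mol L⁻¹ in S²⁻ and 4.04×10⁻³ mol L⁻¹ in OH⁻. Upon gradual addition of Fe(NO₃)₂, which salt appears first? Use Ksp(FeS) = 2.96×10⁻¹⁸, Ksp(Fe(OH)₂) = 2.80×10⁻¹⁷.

Each salt precipitates once Q = Ksp for that salt.
For FeS: [Fe²⁺] = (Ksp/[S²⁻]) = 6.27×10⁻¹⁶ mol L⁻¹
For Fe(OH)₂: [Fe²⁺] = (Ksp/[OH⁻]^2) = 1.72×10⁻¹² mol L⁻¹
The smaller threshold [Fe²⁺] is reached first, so FeS precipitates first.

FeS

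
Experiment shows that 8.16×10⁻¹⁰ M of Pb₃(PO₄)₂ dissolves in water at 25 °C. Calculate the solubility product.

Pb₃(PO₄)₂(s) ⇌ 3 Pb²⁺(aq) + 2 PO₄³⁻(aq)
For each mole of Pb₃(PO₄)₂ that dissolves per liter, [Pb²⁺] = 3s and [PO₄³⁻] = 2s; let s denote this solubility.
Ksp = [Pb²⁺]^3[PO₄³⁻]^2 = (3s)^3 · (2s)^2 = 108s^5
Ksp = 108 × (8.16×10⁻¹⁰)^5 = 3.91×10⁻⁴⁴

Ksp = 3.91×10⁻⁴⁴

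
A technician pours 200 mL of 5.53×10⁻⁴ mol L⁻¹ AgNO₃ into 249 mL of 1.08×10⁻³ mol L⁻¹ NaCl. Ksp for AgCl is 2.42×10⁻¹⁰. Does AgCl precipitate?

Yes

Total volume after mixing = 200 + 249 = 449 mL.
[Ag⁺] = (5.53×10⁻⁴)(200)/449 = 2.46×10⁻⁴ mol L⁻¹
[Cl⁻] = (1.08×10⁻³)(249)/449 = 5.99×10⁻⁴ mol L⁻¹
Q = [Ag⁺][Cl⁻] = 1.48×10⁻⁷
Because Q > Ksp (1.48×10⁻⁷ vs 2.42×10⁻¹⁰), a precipitate of AgCl forms.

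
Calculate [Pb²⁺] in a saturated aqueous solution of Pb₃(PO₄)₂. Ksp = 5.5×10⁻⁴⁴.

2.6×10⁻⁹ M

Pb₃(PO₄)₂(s) ⇌ 3 Pb²⁺(aq) + 2 PO₄³⁻(aq)
If s mol/L of Pb₃(PO₄)₂ dissolves, [Pb²⁺] = 3s and [PO₄³⁻] = 2s.
Ksp = [Pb²⁺]^3[PO₄³⁻]^2 = (3s)^3 · (2s)^2 = 108s^5 = 5.5×10⁻⁴⁴
s = 8.7×10⁻¹⁰ mol L⁻¹
[Pb²⁺] = 3s = 2.6×10⁻⁹ mol L⁻¹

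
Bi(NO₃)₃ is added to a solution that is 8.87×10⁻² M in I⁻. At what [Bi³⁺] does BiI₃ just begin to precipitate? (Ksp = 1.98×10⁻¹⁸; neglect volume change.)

2.84×10⁻¹⁵ M

Precipitation of each salt begins when its ion product equals Ksp.
BiI₃(s) ⇌ Bi³⁺(aq) + 3 I⁻(aq)
Ksp = [Bi³⁺][I⁻]^3 = [Bi³⁺](8.87×10⁻²)^3
[Bi³⁺] = 1.98×10⁻¹⁸ / (8.87×10⁻²)^3 = 2.84×10⁻¹⁵
[Bi³⁺] = 2.84×10⁻¹⁵ M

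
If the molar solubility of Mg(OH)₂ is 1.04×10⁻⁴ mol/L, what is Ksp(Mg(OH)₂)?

Mg(OH)₂(s) ⇌ Mg²⁺(aq) + 2 OH⁻(aq)
If s mol/L of Mg(OH)₂ dissolves, [Mg²⁺] = s and [OH⁻] = 2s.
Ksp = [Mg²⁺][OH⁻]^2 = s · (2s)^2 = 4s^3
Ksp = 4 × (1.04×10⁻⁴)^3 = 4.50×10⁻¹²

Ksp = 4.50×10⁻¹²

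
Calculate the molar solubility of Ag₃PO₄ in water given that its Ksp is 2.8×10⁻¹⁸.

1.8×10⁻⁵ M

Ag₃PO₄(s) ⇌ 3 Ag⁺(aq) + PO₄³⁻(aq)
Call the molar solubility s, so that [Ag⁺] = 3s and [PO₄³⁻] = s.
Ksp = [Ag⁺]^3[PO₄³⁻] = (3s)^3 · s = 27s^4
27s^4 = 2.8×10⁻¹⁸  ⇒  s^4 = 1.0×10⁻¹⁹
Taking the 4th root, s = 1.8×10⁻⁵ mol/L.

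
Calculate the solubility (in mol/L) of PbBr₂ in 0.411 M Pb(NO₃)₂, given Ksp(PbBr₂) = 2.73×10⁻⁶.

PbBr₂(s) ⇌ Pb²⁺(aq) + 2 Br⁻(aq)
The solution already contains Pb²⁺ at 0.411 M. Let s be the molar solubility of PbBr₂.
[Pb²⁺] ≈ 0.411 M (common ion dominates); [Br⁻] = 2s.
Ksp = [Pb²⁺][Br⁻]^2 = (0.411)(2s)^2
(2s)^2 = 2.73×10⁻⁶ / (0.411) = 6.64×10⁻⁶
s = 1.29×10⁻³ M

1.29×10⁻³ M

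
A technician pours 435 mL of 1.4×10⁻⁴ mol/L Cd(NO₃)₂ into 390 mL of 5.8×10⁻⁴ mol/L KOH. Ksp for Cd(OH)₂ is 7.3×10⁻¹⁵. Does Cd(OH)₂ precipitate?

Yes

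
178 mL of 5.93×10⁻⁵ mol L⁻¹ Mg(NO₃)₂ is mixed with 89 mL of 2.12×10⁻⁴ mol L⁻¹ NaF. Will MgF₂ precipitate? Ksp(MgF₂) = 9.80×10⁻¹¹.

No

The combined volume is 267 mL.
[Mg²⁺] = (5.93×10⁻⁵)(178)/267 = 3.95×10⁻⁵ mol L⁻¹
[F⁻] = (2.12×10⁻⁴)(89)/267 = 7.07×10⁻⁵ mol L⁻¹
Q = [Mg²⁺][F⁻]^2 = 1.97×10⁻¹³
Q = 1.97×10⁻¹³ < Ksp = 9.80×10⁻¹¹, so the solution is unsaturated and no precipitate forms.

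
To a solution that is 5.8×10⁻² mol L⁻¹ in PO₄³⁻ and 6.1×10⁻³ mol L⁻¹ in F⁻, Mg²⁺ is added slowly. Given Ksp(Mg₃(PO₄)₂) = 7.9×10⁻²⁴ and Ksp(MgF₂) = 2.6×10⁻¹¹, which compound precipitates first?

Mg₃(PO₄)₂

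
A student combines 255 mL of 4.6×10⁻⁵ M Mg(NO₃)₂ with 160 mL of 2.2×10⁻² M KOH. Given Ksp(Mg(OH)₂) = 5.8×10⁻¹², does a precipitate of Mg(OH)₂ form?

Total volume after mixing = 255 + 160 = 415 mL.
[Mg²⁺] = (4.6×10⁻⁵)(255)/415 = 2.8×10⁻⁵ M
[OH⁻] = (2.2×10⁻²)(160)/415 = 8.5×10⁻³ M
Q = [Mg²⁺][OH⁻]^2 = 2.0×10⁻⁹
Q = 2.0×10⁻⁹ > Ksp = 5.8×10⁻¹², so the solution is supersaturated and Mg(OH)₂ precipitates.

Yes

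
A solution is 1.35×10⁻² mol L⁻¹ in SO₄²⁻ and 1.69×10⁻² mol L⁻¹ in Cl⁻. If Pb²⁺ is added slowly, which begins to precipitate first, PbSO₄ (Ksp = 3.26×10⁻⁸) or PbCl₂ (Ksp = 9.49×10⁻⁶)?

PbSO₄

Precipitation begins when Q = Ksp.
For PbSO₄: [Pb²⁺] = (Ksp/[SO₄²⁻]) = 2.41×10⁻⁶ mol L⁻¹
For PbCl₂: [Pb²⁺] = (Ksp/[Cl⁻]^2) = 3.32×10⁻² mol L⁻¹
The smaller threshold [Pb²⁺] is reached first, so PbSO₄ precipitates first.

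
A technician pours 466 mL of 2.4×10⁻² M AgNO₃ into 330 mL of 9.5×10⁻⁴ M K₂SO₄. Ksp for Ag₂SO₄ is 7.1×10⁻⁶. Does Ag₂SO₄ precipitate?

No

Total volume after mixing = 466 + 330 = 796 mL.
[Ag⁺] = (2.4×10⁻²)(466)/796 = 1.4×10⁻² M
[SO₄²⁻] = (9.5×10⁻⁴)(330)/796 = 3.9×10⁻⁴ M
Q = [Ag⁺]^2[SO₄²⁻] = 7.8×10⁻⁸
Q = 7.8×10⁻⁸ < Ksp = 7.1×10⁻⁶, so the solution is unsaturated and no precipitate forms.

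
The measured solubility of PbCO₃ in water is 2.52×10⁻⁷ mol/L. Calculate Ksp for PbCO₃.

Ksp = 6.35×10⁻¹⁴

PbCO₃(s) ⇌ Pb²⁺(aq) + CO₃²⁻(aq)
Call the molar solubility s, so that [Pb²⁺] = s and [CO₃²⁻] = s.
Ksp = [Pb²⁺][CO₃²⁻] = s · s = s^2
Ksp = (2.52×10⁻⁷)^2 = 6.35×10⁻¹⁴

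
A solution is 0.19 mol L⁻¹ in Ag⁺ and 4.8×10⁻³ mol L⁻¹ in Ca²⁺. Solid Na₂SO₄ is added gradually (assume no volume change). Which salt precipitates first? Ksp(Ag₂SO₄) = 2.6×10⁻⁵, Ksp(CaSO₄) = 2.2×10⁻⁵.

Precipitation of each salt begins when its ion product equals Ksp.
For Ag₂SO₄: [SO₄²⁻] = (Ksp/[Ag⁺]^2) = 7.2×10⁻⁴ mol L⁻¹
For CaSO₄: [SO₄²⁻] = (Ksp/[Ca²⁺]) = 4.6×10⁻³ mol L⁻¹
The smaller threshold [SO₄²⁻] is reached first, so Ag₂SO₄ precipitates first.

Ag₂SO₄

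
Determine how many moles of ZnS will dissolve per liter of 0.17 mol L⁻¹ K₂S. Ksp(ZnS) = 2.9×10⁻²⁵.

1.7×10⁻²⁴ M

ZnS(s) ⇌ Zn²⁺(aq) + S²⁻(aq)
The solution already contains S²⁻ at 0.17 mol L⁻¹. Let s be the molar solubility of ZnS.
[S²⁻] ≈ 0.17 mol L⁻¹ (common ion dominates); [Zn²⁺] = s.
Ksp = [Zn²⁺][S²⁻] = s(0.17)
s = 2.9×10⁻²⁵ / (0.17) = 1.7×10⁻²⁴
s = 1.7×10⁻²⁴ mol L⁻¹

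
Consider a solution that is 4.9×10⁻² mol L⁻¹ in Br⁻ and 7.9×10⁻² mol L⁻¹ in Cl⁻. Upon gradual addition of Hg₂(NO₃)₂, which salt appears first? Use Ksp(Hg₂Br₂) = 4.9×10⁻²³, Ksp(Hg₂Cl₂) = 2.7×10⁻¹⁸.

Hg₂Br₂

Precipitation begins when Q = Ksp.
For Hg₂Br₂: [Hg₂²⁺] = (Ksp/[Br⁻]^2) = 2.0×10⁻²⁰ mol L⁻¹
For Hg₂Cl₂: [Hg₂²⁺] = (Ksp/[Cl⁻]^2) = 4.3×10⁻¹⁶ mol L⁻¹
Since Hg₂Br₂ needs less Hg₂²⁺ to reach saturation, it precipitates first.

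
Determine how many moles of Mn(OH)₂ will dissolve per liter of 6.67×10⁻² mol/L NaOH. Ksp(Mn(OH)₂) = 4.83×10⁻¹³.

Mn(OH)₂(s) ⇌ Mn²⁺(aq) + 2 OH⁻(aq)
Let s be the solubility of Mn(OH)₂ here. The common ion gives [OH⁻] ≈ 6.67×10⁻² mol/L, and [Mn²⁺] = s.
Ksp = [Mn²⁺][OH⁻]^2 = s(6.67×10⁻²)^2
s = 4.83×10⁻¹³ / (6.67×10⁻²)^2 = 1.09×10⁻¹⁰
s = 1.09×10⁻¹⁰ mol/L

1.09×10⁻¹⁰ M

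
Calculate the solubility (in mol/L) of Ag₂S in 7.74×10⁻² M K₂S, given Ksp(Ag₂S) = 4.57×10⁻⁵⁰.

Ag₂S(s) ⇌ 2 Ag⁺(aq) + S²⁻(aq)
Let s be the solubility of Ag₂S here. The common ion gives [S²⁻] ≈ 7.74×10⁻² M, and [Ag⁺] = 2s.
Ksp = [Ag⁺]^2[S²⁻] = (2s)^2(7.74×10⁻²)
(2s)^2 = 4.57×10⁻⁵⁰ / (7.74×10⁻²) = 5.90×10⁻⁴⁹
s = 3.84×10⁻²⁵ M

3.84×10⁻²⁵ M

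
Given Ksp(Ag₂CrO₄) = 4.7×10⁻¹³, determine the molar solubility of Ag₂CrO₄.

Ag₂CrO₄(s) ⇌ 2 Ag⁺(aq) + CrO₄²⁻(aq)
Call the molar solubility s, so that [Ag⁺] = 2s and [CrO₄²⁻] = s.
Ksp = [Ag⁺]^2[CrO₄²⁻] = (2s)^2 · s = 4s^3
4s^3 = 4.7×10⁻¹³  ⇒  s^3 = 1.2×10⁻¹³
s = (1.2×10⁻¹³)^(1/3) = 4.9×10⁻⁵ mol L⁻¹

4.9×10⁻⁵ M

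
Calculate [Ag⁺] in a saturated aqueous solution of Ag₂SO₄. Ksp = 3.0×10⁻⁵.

3.9×10⁻² M

Ag₂SO₄(s) ⇌ 2 Ag⁺(aq) + SO₄²⁻(aq)
With molar solubility s: [Ag⁺] = 2s, [SO₄²⁻] = s.
Ksp = [Ag⁺]^2[SO₄²⁻] = (2s)^2 · s = 4s^3 = 3.0×10⁻⁵
s = 2.0×10⁻² mol L⁻¹
[Ag⁺] = 2s = 3.9×10⁻² mol L⁻¹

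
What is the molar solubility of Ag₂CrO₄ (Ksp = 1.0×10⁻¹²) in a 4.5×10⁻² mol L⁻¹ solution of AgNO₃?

Ag₂CrO₄(s) ⇌ 2 Ag⁺(aq) + CrO₄²⁻(aq)
With Ag⁺ already at 4.5×10⁻² mol L⁻¹ and s small, take [Ag⁺] ≈ 4.5×10⁻² mol L⁻¹ and [CrO₄²⁻] = s.
Ksp = [Ag⁺]^2[CrO₄²⁻] = (4.5×10⁻²)^2s
s = 1.0×10⁻¹² / (4.5×10⁻²)^2 = 4.9×10⁻¹⁰
s = 4.9×10⁻¹⁰ mol L⁻¹

4.9×10⁻¹⁰ M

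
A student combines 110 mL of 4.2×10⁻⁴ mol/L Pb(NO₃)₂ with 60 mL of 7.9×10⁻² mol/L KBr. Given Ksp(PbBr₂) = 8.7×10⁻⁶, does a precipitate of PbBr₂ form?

No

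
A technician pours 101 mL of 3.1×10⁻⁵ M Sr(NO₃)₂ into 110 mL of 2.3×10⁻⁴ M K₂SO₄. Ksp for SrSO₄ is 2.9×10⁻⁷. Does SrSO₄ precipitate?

No

Total volume after mixing = 101 + 110 = 211 mL.
[Sr²⁺] = (3.1×10⁻⁵)(101)/211 = 1.5×10⁻⁵ M
[SO₄²⁻] = (2.3×10⁻⁴)(110)/211 = 1.2×10⁻⁴ M
Q = [Sr²⁺][SO₄²⁻] = 1.8×10⁻⁹
Since Q (1.8×10⁻⁹) is less than Ksp (2.9×10⁻⁷), no SrSO₄ precipitates.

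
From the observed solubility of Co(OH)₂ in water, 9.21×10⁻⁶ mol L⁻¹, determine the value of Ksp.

Ksp = 3.12×10⁻¹⁵

Co(OH)₂(s) ⇌ Co²⁺(aq) + 2 OH⁻(aq)
For each mole of Co(OH)₂ that dissolves per liter, [Co²⁺] = s and [OH⁻] = 2s; let s denote this solubility.
Ksp = [Co²⁺][OH⁻]^2 = s · (2s)^2 = 4s^3
Ksp = 4 × (9.21×10⁻⁶)^3 = 3.12×10⁻¹⁵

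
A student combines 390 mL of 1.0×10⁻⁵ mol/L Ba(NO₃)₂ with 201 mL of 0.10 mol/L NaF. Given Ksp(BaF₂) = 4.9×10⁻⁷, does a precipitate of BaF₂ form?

No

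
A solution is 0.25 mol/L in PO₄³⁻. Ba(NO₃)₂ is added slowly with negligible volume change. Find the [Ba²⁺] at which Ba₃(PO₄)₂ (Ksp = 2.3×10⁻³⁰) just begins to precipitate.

A salt starts to precipitate once the ion product Q reaches its Ksp.
Ba₃(PO₄)₂(s) ⇌ 3 Ba²⁺(aq) + 2 PO₄³⁻(aq)
Ksp = [Ba²⁺]^3[PO₄³⁻]^2 = [Ba²⁺]^3(0.25)^2
[Ba²⁺]^3 = 2.3×10⁻³⁰ / (0.25)^2 = 3.7×10⁻²⁹
[Ba²⁺] = 3.3×10⁻¹⁰ mol/L

3.3×10⁻¹⁰ M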